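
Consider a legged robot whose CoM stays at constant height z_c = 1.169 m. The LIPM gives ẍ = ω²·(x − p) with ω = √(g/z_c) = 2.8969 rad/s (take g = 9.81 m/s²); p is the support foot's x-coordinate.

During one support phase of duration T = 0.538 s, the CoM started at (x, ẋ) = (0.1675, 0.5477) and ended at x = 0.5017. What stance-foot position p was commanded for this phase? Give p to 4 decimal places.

p = 0.2317

ωT = 2.8969·0.538 = 1.558532; cosh(ωT) = 2.481143, sinh(ωT) = 2.270698
x(T) = p + (x₀−p)·cosh(ωT) + (ẋ₀/ω)·sinh(ωT) ⇒ p·(1 − cosh) = x(T) − x₀·cosh − (ẋ₀/ω)·sinh
numerator   = 0.5017 − (0.1675)·2.481143 − (0.5477/2.8969)·2.270698 = -0.343199
denominator = 1 − 2.481143 = -1.481143
p = -0.343199 / -1.481143 = 0.2317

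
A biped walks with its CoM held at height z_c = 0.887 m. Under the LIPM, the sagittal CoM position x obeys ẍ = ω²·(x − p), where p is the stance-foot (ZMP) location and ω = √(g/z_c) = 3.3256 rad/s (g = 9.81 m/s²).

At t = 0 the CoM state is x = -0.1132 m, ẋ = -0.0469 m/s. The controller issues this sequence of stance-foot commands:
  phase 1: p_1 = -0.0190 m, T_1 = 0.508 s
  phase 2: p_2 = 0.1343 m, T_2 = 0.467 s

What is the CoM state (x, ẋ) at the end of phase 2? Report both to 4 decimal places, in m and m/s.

x = -1.6318, ẋ = -5.7551

phase 1: p=-0.0190, T=0.508, ωT=1.689405, cosh=2.800443, sinh=2.615813; start (x,ẋ)=(-0.113200, -0.046900) → end (x,ẋ)=(-0.319692, -0.950801)
phase 2: p=0.1343, T=0.467, ωT=1.553055, cosh=2.468744, sinh=2.257143; start (x,ẋ)=(-0.319692, -0.950801) → end (x,ẋ)=(-1.631814, -5.755106)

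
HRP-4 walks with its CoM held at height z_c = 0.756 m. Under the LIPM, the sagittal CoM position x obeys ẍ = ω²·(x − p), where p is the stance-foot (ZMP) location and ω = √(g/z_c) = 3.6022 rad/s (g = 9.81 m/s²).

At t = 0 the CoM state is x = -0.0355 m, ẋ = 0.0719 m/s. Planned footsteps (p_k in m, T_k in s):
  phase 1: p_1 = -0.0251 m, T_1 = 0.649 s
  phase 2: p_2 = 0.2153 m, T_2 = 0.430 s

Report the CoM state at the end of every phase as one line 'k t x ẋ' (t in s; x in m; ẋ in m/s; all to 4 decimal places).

1 0.6490 0.0229 0.1836
2 1.0790 -0.1432 -1.1053

phase 1: p=-0.0251, T=0.649, ωT=2.337828, cosh=5.227624, sinh=5.131087; start (x,ẋ)=(-0.035500, 0.071900) → end (x,ẋ)=(0.022949, 0.183641)
phase 2: p=0.2153, T=0.430, ωT=1.548946, cosh=2.459489, sinh=2.247018; start (x,ẋ)=(0.022949, 0.183641) → end (x,ẋ)=(-0.143231, -1.105263)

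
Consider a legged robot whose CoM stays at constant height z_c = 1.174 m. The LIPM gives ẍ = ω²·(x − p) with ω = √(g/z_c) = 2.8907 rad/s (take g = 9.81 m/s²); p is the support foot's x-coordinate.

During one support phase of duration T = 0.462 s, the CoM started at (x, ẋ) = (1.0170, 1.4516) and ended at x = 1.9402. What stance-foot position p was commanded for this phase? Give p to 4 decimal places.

p = 0.9834

ωT = 2.8907·0.462 = 1.335503; cosh(ωT) = 2.032468, sinh(ωT) = 1.769442
x(T) = p + (x₀−p)·cosh(ωT) + (ẋ₀/ω)·sinh(ωT) ⇒ p·(1 − cosh) = x(T) − x₀·cosh − (ẋ₀/ω)·sinh
numerator   = 1.9402 − (1.0170)·2.032468 − (1.4516/2.8907)·1.769442 = -1.015366
denominator = 1 − 2.032468 = -1.032468
p = -1.015366 / -1.032468 = 0.9834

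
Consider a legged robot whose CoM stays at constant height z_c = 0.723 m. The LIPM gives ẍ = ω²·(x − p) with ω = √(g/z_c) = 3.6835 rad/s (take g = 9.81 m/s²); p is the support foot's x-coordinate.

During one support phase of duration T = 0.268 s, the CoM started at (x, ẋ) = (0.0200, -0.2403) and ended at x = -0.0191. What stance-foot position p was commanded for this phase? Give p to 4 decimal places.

ωT = 3.6835·0.268 = 0.987178; cosh(ωT) = 1.528139, sinh(ωT) = 1.155512
x(T) = p + (x₀−p)·cosh(ωT) + (ẋ₀/ω)·sinh(ωT) ⇒ p·(1 − cosh) = x(T) − x₀·cosh − (ẋ₀/ω)·sinh
numerator   = -0.0191 − (0.0200)·1.528139 − (-0.2403/3.6835)·1.155512 = 0.025719
denominator = 1 − 1.528139 = -0.528139
p = 0.025719 / -0.528139 = -0.0487

p = -0.0487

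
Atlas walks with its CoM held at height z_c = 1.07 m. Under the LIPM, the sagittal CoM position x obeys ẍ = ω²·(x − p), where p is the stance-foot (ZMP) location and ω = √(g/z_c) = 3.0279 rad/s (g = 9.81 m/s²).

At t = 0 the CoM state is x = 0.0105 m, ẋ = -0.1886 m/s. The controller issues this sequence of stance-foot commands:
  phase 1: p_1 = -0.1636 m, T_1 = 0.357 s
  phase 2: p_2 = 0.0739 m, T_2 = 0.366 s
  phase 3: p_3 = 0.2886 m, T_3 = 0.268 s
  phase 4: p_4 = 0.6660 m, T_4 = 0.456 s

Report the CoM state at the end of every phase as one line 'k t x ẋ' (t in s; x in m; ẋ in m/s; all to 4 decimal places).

1 0.3570 0.0413 0.3775
2 0.7230 0.1874 0.5008
3 0.9910 0.3016 0.3980
4 1.4470 0.1404 -1.2141

phase 1: p=-0.1636, T=0.357, ωT=1.080960, cosh=1.643389, sinh=1.304120; start (x,ẋ)=(0.010500, -0.188600) → end (x,ẋ)=(0.041284, 0.377533)
phase 2: p=0.0739, T=0.366, ωT=1.108211, cosh=1.679542, sinh=1.349394; start (x,ẋ)=(0.041284, 0.377533) → end (x,ẋ)=(0.187369, 0.500819)
phase 3: p=0.2886, T=0.268, ωT=0.811477, cosh=1.347716, sinh=0.903515; start (x,ẋ)=(0.187369, 0.500819) → end (x,ẋ)=(0.301611, 0.398018)
phase 4: p=0.6660, T=0.456, ωT=1.380722, cosh=2.114586, sinh=1.863189; start (x,ẋ)=(0.301611, 0.398018) → end (x,ẋ)=(0.140385, -1.214074)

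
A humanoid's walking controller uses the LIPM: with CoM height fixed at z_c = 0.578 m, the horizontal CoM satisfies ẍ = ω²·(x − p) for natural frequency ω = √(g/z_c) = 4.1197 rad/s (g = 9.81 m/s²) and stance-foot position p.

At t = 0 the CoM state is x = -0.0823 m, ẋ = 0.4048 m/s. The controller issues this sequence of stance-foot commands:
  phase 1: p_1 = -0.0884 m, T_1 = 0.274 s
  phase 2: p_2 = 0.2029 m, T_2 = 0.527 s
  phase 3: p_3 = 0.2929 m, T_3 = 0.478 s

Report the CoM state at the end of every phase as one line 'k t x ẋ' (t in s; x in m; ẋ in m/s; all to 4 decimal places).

phase 1: p=-0.0884, T=0.274, ωT=1.128798, cosh=1.707679, sinh=1.384258; start (x,ẋ)=(-0.082300, 0.404800) → end (x,ẋ)=(0.058033, 0.726055)
phase 2: p=0.2029, T=0.527, ωT=2.171082, cosh=4.440909, sinh=4.326855; start (x,ẋ)=(0.058033, 0.726055) → end (x,ẋ)=(0.322125, 0.642049)
phase 3: p=0.2929, T=0.478, ωT=1.969217, cosh=3.652314, sinh=3.512748; start (x,ẋ)=(0.322125, 0.642049) → end (x,ẋ)=(0.947095, 2.767892)

1 0.2740 0.0580 0.7261
2 0.8010 0.3221 0.6420
3 1.2790 0.9471 2.7679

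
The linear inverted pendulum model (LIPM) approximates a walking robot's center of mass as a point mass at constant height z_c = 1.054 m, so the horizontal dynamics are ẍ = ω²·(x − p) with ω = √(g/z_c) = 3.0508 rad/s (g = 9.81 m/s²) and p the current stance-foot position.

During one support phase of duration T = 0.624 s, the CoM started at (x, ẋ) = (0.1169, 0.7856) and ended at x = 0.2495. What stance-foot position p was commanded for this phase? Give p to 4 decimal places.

p = 0.4100

ωT = 3.0508·0.624 = 1.903699; cosh(ωT) = 3.429845, sinh(ωT) = 3.280828
x(T) = p + (x₀−p)·cosh(ωT) + (ẋ₀/ω)·sinh(ωT) ⇒ p·(1 − cosh) = x(T) − x₀·cosh − (ẋ₀/ω)·sinh
numerator   = 0.2495 − (0.1169)·3.429845 − (0.7856/3.0508)·3.280828 = -0.996283
denominator = 1 − 3.429845 = -2.429845
p = -0.996283 / -2.429845 = 0.4100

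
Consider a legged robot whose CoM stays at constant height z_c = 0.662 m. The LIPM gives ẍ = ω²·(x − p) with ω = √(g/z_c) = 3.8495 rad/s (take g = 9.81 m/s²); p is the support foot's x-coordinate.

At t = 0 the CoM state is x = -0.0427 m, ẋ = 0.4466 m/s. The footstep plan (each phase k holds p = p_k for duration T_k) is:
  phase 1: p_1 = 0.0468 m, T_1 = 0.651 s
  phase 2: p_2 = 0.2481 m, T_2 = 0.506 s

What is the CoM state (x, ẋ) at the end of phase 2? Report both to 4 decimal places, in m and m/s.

phase 1: p=0.0468, T=0.651, ωT=2.506025, cosh=6.168850, sinh=6.087258; start (x,ẋ)=(-0.042700, 0.446600) → end (x,ẋ)=(0.200902, 0.657764)
phase 2: p=0.2481, T=0.506, ωT=1.947847, cosh=3.578076, sinh=3.435495; start (x,ẋ)=(0.200902, 0.657764) → end (x,ẋ)=(0.666243, 1.729333)

x = 0.6662, ẋ = 1.7293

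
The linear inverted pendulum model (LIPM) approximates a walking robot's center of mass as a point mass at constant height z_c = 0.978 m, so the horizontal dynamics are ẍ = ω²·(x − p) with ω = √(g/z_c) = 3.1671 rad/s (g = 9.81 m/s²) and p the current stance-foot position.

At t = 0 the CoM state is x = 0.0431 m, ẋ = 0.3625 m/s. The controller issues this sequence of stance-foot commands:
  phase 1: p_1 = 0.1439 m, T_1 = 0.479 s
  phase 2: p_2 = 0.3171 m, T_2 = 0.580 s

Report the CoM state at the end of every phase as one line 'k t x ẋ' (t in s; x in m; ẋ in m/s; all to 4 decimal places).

1 0.4790 0.1514 0.1734
2 1.0590 -0.0486 -1.0471

phase 1: p=0.1439, T=0.479, ωT=1.517041, cosh=2.389038, sinh=2.169678; start (x,ẋ)=(0.043100, 0.362500) → end (x,ẋ)=(0.151422, 0.173370)
phase 2: p=0.3171, T=0.580, ωT=1.836918, cosh=3.218235, sinh=3.058927; start (x,ẋ)=(0.151422, 0.173370) → end (x,ẋ)=(-0.048642, -1.047130)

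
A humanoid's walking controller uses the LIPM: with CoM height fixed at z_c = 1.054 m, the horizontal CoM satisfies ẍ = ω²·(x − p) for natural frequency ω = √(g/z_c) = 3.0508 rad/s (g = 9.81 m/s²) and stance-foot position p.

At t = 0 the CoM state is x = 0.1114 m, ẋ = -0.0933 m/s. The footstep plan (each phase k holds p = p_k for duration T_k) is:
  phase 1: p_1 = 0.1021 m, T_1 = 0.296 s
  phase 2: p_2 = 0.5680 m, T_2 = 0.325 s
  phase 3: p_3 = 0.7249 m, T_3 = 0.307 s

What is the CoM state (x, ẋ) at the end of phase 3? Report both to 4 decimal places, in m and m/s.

phase 1: p=0.1021, T=0.296, ωT=0.903037, cosh=1.436210, sinh=1.030873; start (x,ẋ)=(0.111400, -0.093300) → end (x,ẋ)=(0.083930, -0.104750)
phase 2: p=0.5680, T=0.325, ωT=0.991510, cosh=1.533159, sinh=1.162143; start (x,ẋ)=(0.083930, -0.104750) → end (x,ẋ)=(-0.214058, -1.876850)
phase 3: p=0.7249, T=0.307, ωT=0.936596, cosh=1.471620, sinh=1.079661; start (x,ẋ)=(-0.214058, -1.876850) → end (x,ẋ)=(-1.321096, -5.854777)

x = -1.3211, ẋ = -5.8548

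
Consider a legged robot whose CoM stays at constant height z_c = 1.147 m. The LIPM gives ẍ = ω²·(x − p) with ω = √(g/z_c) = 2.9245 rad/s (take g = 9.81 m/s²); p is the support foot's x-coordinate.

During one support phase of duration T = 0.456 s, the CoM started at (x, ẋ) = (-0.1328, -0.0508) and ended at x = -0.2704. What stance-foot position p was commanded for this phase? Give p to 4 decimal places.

ωT = 2.9245·0.456 = 1.333572; cosh(ωT) = 2.029054, sinh(ωT) = 1.765520
x(T) = p + (x₀−p)·cosh(ωT) + (ẋ₀/ω)·sinh(ωT) ⇒ p·(1 − cosh) = x(T) − x₀·cosh − (ẋ₀/ω)·sinh
numerator   = -0.2704 − (-0.1328)·2.029054 − (-0.0508/2.9245)·1.765520 = 0.029726
denominator = 1 − 2.029054 = -1.029054
p = 0.029726 / -1.029054 = -0.0289

p = -0.0289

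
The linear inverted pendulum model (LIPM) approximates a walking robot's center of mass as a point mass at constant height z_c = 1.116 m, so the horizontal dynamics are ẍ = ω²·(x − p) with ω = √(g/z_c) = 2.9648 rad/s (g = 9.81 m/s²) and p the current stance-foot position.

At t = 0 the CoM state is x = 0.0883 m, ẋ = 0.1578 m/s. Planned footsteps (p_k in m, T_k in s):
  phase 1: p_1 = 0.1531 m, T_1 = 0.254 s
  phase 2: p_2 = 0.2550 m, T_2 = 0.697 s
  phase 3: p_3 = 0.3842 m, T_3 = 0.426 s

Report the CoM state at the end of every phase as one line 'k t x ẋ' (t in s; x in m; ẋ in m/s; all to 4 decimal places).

1 0.2540 0.1130 0.0460
2 0.9510 -0.2544 -1.4511
3 1.3770 -1.6312 -5.8502

phase 1: p=0.1531, T=0.254, ωT=0.753059, cosh=1.297205, sinh=0.826281; start (x,ẋ)=(0.088300, 0.157800) → end (x,ẋ)=(0.113020, 0.045955)
phase 2: p=0.2550, T=0.697, ωT=2.066466, cosh=4.011748, sinh=3.885115; start (x,ẋ)=(0.113020, 0.045955) → end (x,ẋ)=(-0.254370, -1.451057)
phase 3: p=0.3842, T=0.426, ωT=1.263005, cosh=1.909417, sinh=1.626614; start (x,ẋ)=(-0.254370, -1.451057) → end (x,ẋ)=(-1.631208, -5.850231)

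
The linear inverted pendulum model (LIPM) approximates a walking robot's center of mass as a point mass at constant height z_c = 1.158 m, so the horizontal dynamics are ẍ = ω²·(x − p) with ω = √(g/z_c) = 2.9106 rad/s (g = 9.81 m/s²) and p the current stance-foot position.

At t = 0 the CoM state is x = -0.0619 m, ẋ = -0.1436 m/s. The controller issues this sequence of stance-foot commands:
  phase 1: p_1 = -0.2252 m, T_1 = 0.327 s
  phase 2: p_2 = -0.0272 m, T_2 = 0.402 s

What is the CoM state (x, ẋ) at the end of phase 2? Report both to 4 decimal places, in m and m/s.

x = 0.1114, ẋ = 0.5081

phase 1: p=-0.2252, T=0.327, ωT=0.951766, cosh=1.488170, sinh=1.102111; start (x,ẋ)=(-0.061900, -0.143600) → end (x,ẋ)=(-0.036557, 0.310133)
phase 2: p=-0.0272, T=0.402, ωT=1.170061, cosh=1.766269, sinh=1.455921; start (x,ẋ)=(-0.036557, 0.310133) → end (x,ẋ)=(0.111406, 0.508129)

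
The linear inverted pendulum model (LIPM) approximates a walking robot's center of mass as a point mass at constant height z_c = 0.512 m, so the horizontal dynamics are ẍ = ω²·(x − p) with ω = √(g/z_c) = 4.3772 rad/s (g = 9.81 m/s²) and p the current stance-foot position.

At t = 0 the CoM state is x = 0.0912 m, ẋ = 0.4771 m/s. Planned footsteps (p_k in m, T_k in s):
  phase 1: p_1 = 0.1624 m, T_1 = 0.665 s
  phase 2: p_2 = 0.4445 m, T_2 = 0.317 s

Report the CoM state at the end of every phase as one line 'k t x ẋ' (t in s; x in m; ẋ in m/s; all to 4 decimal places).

1 0.6650 0.5047 1.5412
2 0.9820 1.2337 3.7736

phase 1: p=0.1624, T=0.665, ωT=2.910838, cosh=9.213309, sinh=9.158879; start (x,ẋ)=(0.091200, 0.477100) → end (x,ẋ)=(0.504699, 1.541244)
phase 2: p=0.4445, T=0.317, ωT=1.387572, cosh=2.127398, sinh=1.877717; start (x,ẋ)=(0.504699, 1.541244) → end (x,ẋ)=(1.233726, 3.773626)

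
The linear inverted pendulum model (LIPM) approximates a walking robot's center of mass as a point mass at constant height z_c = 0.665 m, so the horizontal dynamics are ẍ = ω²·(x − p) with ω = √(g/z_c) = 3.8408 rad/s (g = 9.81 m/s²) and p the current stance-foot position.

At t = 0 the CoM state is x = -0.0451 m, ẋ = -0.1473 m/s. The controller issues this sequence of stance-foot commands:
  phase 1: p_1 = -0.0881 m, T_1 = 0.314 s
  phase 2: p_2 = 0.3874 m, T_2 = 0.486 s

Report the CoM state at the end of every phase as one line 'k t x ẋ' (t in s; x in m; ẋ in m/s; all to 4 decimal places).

phase 1: p=-0.0881, T=0.314, ωT=1.206011, cosh=1.819762, sinh=1.520373; start (x,ẋ)=(-0.045100, -0.147300) → end (x,ẋ)=(-0.068159, -0.016955)
phase 2: p=0.3874, T=0.486, ωT=1.866629, cosh=3.310552, sinh=3.155908; start (x,ẋ)=(-0.068159, -0.016955) → end (x,ẋ)=(-1.134682, -5.578052)

1 0.3140 -0.0682 -0.0170
2 0.8000 -1.1347 -5.5781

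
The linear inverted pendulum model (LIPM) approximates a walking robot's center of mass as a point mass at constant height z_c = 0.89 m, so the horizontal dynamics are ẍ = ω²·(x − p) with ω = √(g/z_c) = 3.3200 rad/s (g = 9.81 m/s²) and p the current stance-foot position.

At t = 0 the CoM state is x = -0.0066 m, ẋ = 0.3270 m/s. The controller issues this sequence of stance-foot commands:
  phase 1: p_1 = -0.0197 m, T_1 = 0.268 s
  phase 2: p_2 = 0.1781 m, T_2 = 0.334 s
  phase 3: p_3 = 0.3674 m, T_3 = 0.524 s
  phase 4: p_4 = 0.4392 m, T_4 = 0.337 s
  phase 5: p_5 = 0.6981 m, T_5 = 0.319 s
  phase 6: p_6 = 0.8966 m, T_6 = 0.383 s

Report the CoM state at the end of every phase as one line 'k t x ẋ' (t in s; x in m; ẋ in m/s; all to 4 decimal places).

1 0.2680 0.0986 0.5092
2 0.6020 0.2516 0.4993
3 1.1260 0.4427 0.4050
4 1.4630 0.6118 0.7017
5 1.7820 0.8268 0.7701
6 2.1650 1.1435 1.1007

phase 1: p=-0.0197, T=0.268, ωT=0.889760, cosh=1.422650, sinh=1.011895; start (x,ẋ)=(-0.006600, 0.327000) → end (x,ẋ)=(0.098602, 0.509216)
phase 2: p=0.1781, T=0.334, ωT=1.108880, cosh=1.680445, sinh=1.350517; start (x,ẋ)=(0.098602, 0.509216) → end (x,ẋ)=(0.251648, 0.499264)
phase 3: p=0.3674, T=0.524, ωT=1.739680, cosh=2.935549, sinh=2.759972; start (x,ẋ)=(0.251648, 0.499264) → end (x,ẋ)=(0.442652, 0.404971)
phase 4: p=0.4392, T=0.337, ωT=1.118840, cosh=1.693980, sinh=1.367321; start (x,ẋ)=(0.442652, 0.404971) → end (x,ẋ)=(0.611833, 0.701684)
phase 5: p=0.6981, T=0.319, ωT=1.059080, cosh=1.615246, sinh=1.268471; start (x,ẋ)=(0.611833, 0.701684) → end (x,ẋ)=(0.826850, 0.770095)
phase 6: p=0.8966, T=0.383, ωT=1.271560, cosh=1.923403, sinh=1.643009; start (x,ẋ)=(0.826850, 0.770095) → end (x,ẋ)=(1.143549, 1.100730)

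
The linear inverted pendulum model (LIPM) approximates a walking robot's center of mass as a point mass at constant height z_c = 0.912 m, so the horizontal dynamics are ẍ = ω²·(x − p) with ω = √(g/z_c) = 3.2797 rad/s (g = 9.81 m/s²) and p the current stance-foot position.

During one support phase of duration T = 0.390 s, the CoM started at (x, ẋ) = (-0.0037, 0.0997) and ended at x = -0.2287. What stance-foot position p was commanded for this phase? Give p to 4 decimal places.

p = 0.2906

ωT = 3.2797·0.390 = 1.279083; cosh(ωT) = 1.935818, sinh(ωT) = 1.657525
x(T) = p + (x₀−p)·cosh(ωT) + (ẋ₀/ω)·sinh(ωT) ⇒ p·(1 − cosh) = x(T) − x₀·cosh − (ẋ₀/ω)·sinh
numerator   = -0.2287 − (-0.0037)·1.935818 − (0.0997/3.2797)·1.657525 = -0.271925
denominator = 1 − 1.935818 = -0.935818
p = -0.271925 / -0.935818 = 0.2906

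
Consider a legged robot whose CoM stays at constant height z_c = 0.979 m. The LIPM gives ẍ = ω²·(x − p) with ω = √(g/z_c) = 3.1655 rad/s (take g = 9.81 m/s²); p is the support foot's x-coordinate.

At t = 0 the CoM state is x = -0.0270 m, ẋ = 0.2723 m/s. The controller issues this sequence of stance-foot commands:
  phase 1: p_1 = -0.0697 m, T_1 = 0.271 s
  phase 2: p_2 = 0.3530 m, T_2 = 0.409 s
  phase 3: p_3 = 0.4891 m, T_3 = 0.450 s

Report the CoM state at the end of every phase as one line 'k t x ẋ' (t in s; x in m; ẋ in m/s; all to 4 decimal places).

1 0.2710 0.0729 0.5095
2 0.6800 0.0751 -0.4971
3 1.1300 -0.7283 -3.6581

phase 1: p=-0.0697, T=0.271, ωT=0.857851, cosh=1.391080, sinh=0.967007; start (x,ẋ)=(-0.027000, 0.272300) → end (x,ẋ)=(0.072882, 0.509498)
phase 2: p=0.3530, T=0.409, ωT=1.294690, cosh=1.961923, sinh=1.687940; start (x,ẋ)=(0.072882, 0.509498) → end (x,ẋ)=(0.075110, -0.497122)
phase 3: p=0.4891, T=0.450, ωT=1.424475, cosh=2.198155, sinh=1.957520; start (x,ẋ)=(0.075110, -0.497122) → end (x,ẋ)=(-0.728330, -3.658052)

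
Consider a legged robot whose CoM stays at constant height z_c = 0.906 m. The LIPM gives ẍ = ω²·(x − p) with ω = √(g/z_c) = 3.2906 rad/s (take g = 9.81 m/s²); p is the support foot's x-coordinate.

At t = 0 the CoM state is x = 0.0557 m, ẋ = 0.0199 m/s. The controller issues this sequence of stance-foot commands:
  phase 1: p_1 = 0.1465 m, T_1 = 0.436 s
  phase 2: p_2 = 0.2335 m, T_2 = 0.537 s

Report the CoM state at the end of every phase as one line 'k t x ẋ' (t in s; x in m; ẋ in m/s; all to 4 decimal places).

1 0.4360 -0.0429 -0.5475
2 0.9730 -1.0720 -4.2338

phase 1: p=0.1465, T=0.436, ωT=1.434702, cosh=2.218289, sinh=1.980103; start (x,ẋ)=(0.055700, 0.019900) → end (x,ẋ)=(-0.042946, -0.547484)
phase 2: p=0.2335, T=0.537, ωT=1.767052, cosh=3.012204, sinh=2.841368; start (x,ẋ)=(-0.042946, -0.547484) → end (x,ẋ)=(-1.071953, -4.233850)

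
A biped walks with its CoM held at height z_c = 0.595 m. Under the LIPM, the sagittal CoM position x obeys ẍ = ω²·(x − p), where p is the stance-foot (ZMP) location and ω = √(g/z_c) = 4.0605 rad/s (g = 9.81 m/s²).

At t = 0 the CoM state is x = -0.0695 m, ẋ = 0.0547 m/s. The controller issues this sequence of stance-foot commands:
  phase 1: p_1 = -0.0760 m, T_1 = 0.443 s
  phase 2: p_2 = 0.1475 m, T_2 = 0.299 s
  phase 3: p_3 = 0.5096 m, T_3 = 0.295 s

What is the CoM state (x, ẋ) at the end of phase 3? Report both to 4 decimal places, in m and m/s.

phase 1: p=-0.0760, T=0.443, ωT=1.798802, cosh=3.103949, sinh=2.938452; start (x,ẋ)=(-0.069500, 0.054700) → end (x,ẋ)=(-0.016240, 0.247341)
phase 2: p=0.1475, T=0.299, ωT=1.214090, cosh=1.832104, sinh=1.535123; start (x,ẋ)=(-0.016240, 0.247341) → end (x,ẋ)=(-0.058978, -0.567495)
phase 3: p=0.5096, T=0.295, ωT=1.197847, cosh=1.807411, sinh=1.505567; start (x,ẋ)=(-0.058978, -0.567495) → end (x,ẋ)=(-0.728471, -4.501614)

x = -0.7285, ẋ = -4.5016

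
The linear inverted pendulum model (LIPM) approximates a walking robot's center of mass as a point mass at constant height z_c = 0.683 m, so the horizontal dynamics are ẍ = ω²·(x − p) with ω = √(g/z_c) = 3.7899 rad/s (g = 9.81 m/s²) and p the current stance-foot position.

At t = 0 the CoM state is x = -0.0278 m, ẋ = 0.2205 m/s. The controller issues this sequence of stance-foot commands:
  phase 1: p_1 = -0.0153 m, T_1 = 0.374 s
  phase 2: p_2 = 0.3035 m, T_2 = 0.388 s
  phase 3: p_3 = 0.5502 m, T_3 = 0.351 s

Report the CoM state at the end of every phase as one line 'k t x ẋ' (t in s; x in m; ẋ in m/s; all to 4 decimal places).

1 0.3740 0.0704 0.3897
2 0.7620 -0.0186 -0.9281
3 1.1130 -1.0313 -5.6691

phase 1: p=-0.0153, T=0.374, ωT=1.417423, cosh=2.184404, sinh=1.942067; start (x,ẋ)=(-0.027800, 0.220500) → end (x,ẋ)=(0.070386, 0.389658)
phase 2: p=0.3035, T=0.388, ωT=1.470481, cosh=2.290572, sinh=2.060757; start (x,ẋ)=(0.070386, 0.389658) → end (x,ẋ)=(-0.018587, -0.928093)
phase 3: p=0.5502, T=0.351, ωT=1.330255, cosh=2.023209, sinh=1.758799; start (x,ẋ)=(-0.018587, -0.928093) → end (x,ẋ)=(-1.031280, -5.669075)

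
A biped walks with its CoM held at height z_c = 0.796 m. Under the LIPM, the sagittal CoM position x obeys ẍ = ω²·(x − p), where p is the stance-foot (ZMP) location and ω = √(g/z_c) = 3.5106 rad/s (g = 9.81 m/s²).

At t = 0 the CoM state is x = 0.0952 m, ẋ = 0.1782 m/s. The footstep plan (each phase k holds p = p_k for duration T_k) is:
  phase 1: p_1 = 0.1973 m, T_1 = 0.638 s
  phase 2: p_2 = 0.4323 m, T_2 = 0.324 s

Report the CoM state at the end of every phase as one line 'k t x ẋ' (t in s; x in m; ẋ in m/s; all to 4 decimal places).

1 0.6380 -0.0519 -0.8177
2 0.9620 -0.7263 -3.7844

phase 1: p=0.1973, T=0.638, ωT=2.239763, cosh=4.748794, sinh=4.642310; start (x,ẋ)=(0.095200, 0.178200) → end (x,ẋ)=(-0.051906, -0.817719)
phase 2: p=0.4323, T=0.324, ωT=1.137434, cosh=1.719699, sinh=1.399058; start (x,ẋ)=(-0.051906, -0.817719) → end (x,ẋ)=(-0.726268, -3.784421)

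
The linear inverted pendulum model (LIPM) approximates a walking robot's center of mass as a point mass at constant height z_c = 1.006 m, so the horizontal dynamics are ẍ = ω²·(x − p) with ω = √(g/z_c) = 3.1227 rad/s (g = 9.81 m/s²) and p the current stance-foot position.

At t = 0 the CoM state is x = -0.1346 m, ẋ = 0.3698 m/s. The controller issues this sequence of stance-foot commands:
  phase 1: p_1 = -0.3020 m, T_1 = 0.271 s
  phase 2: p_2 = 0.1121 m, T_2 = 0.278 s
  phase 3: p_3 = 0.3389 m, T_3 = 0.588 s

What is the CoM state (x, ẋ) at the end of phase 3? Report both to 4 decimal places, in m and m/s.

x = 1.4802, ẋ = 3.7589

phase 1: p=-0.3020, T=0.271, ωT=0.846252, cosh=1.379957, sinh=0.950937; start (x,ẋ)=(-0.134600, 0.369800) → end (x,ẋ)=(0.041618, 1.007401)
phase 2: p=0.1121, T=0.278, ωT=0.868111, cosh=1.401075, sinh=0.981331; start (x,ẋ)=(0.041618, 1.007401) → end (x,ẋ)=(0.329932, 1.195457)
phase 3: p=0.3389, T=0.588, ωT=1.836148, cosh=3.215879, sinh=3.056449; start (x,ẋ)=(0.329932, 1.195457) → end (x,ẋ)=(1.480154, 3.758852)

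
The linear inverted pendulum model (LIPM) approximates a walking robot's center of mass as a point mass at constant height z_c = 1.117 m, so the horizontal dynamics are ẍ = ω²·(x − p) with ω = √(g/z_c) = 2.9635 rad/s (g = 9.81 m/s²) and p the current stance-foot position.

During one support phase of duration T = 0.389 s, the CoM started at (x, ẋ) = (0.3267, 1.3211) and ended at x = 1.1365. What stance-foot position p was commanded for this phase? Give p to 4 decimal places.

ωT = 2.9635·0.389 = 1.152802; cosh(ωT) = 1.741402, sinh(ωT) = 1.425651
x(T) = p + (x₀−p)·cosh(ωT) + (ẋ₀/ω)·sinh(ωT) ⇒ p·(1 − cosh) = x(T) − x₀·cosh − (ẋ₀/ω)·sinh
numerator   = 1.1365 − (0.3267)·1.741402 − (1.3211/2.9635)·1.425651 = -0.067958
denominator = 1 − 1.741402 = -0.741402
p = -0.067958 / -0.741402 = 0.0917

p = 0.0917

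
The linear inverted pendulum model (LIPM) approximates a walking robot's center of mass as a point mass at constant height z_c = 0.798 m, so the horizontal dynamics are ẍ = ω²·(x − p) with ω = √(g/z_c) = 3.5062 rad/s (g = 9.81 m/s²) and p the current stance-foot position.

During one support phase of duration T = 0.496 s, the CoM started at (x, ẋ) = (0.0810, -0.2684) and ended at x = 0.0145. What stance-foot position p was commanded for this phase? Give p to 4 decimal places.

ωT = 3.5062·0.496 = 1.739075; cosh(ωT) = 2.933880, sinh(ωT) = 2.758197
x(T) = p + (x₀−p)·cosh(ωT) + (ẋ₀/ω)·sinh(ωT) ⇒ p·(1 − cosh) = x(T) − x₀·cosh − (ẋ₀/ω)·sinh
numerator   = 0.0145 − (0.0810)·2.933880 − (-0.2684/3.5062)·2.758197 = -0.012004
denominator = 1 − 2.933880 = -1.933880
p = -0.012004 / -1.933880 = 0.0062

p = 0.0062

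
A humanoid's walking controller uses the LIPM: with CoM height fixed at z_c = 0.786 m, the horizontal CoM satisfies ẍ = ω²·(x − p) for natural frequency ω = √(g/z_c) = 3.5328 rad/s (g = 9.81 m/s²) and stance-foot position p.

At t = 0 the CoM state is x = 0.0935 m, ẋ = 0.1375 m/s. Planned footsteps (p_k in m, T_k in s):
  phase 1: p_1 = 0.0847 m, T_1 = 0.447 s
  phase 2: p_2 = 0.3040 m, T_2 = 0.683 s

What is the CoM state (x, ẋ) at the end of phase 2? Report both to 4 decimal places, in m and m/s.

phase 1: p=0.0847, T=0.447, ωT=1.579162, cosh=2.528517, sinh=2.322370; start (x,ẋ)=(0.093500, 0.137500) → end (x,ẋ)=(0.197340, 0.419870)
phase 2: p=0.3040, T=0.683, ωT=2.412902, cosh=5.627939, sinh=5.538384; start (x,ẋ)=(0.197340, 0.419870) → end (x,ẋ)=(0.361956, 0.276092)

x = 0.3620, ẋ = 0.2761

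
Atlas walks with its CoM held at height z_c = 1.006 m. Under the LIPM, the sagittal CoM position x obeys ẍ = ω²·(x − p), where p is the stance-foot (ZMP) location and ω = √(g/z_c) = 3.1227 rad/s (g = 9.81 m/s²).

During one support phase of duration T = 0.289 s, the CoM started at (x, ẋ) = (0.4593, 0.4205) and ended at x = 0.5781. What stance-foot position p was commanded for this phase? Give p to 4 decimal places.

p = 0.5050

ωT = 3.1227·0.289 = 0.902460; cosh(ωT) = 1.435616, sinh(ωT) = 1.030046
x(T) = p + (x₀−p)·cosh(ωT) + (ẋ₀/ω)·sinh(ωT) ⇒ p·(1 − cosh) = x(T) − x₀·cosh − (ẋ₀/ω)·sinh
numerator   = 0.5781 − (0.4593)·1.435616 − (0.4205/3.1227)·1.030046 = -0.219984
denominator = 1 − 1.435616 = -0.435616
p = -0.219984 / -0.435616 = 0.5050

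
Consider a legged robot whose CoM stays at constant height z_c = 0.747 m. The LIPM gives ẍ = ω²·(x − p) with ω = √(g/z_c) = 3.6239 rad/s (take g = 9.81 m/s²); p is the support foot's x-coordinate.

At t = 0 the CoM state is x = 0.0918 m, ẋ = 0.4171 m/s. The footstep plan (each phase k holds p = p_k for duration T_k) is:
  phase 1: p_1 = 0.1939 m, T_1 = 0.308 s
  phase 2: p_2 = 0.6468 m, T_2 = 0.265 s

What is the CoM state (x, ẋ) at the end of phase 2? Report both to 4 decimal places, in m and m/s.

x = 0.0067, ẋ = -1.5927

phase 1: p=0.1939, T=0.308, ωT=1.116161, cosh=1.690323, sinh=1.362788; start (x,ẋ)=(0.091800, 0.417100) → end (x,ẋ)=(0.178171, 0.200802)
phase 2: p=0.6468, T=0.265, ωT=0.960334, cosh=1.497666, sinh=1.114901; start (x,ẋ)=(0.178171, 0.200802) → end (x,ẋ)=(0.006727, -1.592664)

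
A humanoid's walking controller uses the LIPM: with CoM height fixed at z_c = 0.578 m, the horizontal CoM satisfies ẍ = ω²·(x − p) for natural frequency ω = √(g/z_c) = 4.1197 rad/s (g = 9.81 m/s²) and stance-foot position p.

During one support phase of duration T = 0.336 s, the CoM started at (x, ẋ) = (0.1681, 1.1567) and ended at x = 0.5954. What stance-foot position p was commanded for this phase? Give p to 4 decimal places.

p = 0.2554

ωT = 4.1197·0.336 = 1.384219; cosh(ωT) = 2.121114, sinh(ωT) = 1.870594
x(T) = p + (x₀−p)·cosh(ωT) + (ẋ₀/ω)·sinh(ωT) ⇒ p·(1 − cosh) = x(T) − x₀·cosh − (ẋ₀/ω)·sinh
numerator   = 0.5954 − (0.1681)·2.121114 − (1.1567/4.1197)·1.870594 = -0.286371
denominator = 1 − 2.121114 = -1.121114
p = -0.286371 / -1.121114 = 0.2554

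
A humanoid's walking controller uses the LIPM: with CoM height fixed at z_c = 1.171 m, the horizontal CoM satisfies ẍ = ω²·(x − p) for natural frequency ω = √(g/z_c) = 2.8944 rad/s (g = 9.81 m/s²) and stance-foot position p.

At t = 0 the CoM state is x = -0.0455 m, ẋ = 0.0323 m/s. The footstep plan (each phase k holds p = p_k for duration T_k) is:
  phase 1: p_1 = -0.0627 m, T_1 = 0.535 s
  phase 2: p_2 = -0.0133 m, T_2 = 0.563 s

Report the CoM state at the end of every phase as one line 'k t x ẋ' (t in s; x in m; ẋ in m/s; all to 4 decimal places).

1 0.5350 0.0046 0.1912
2 1.0980 0.1963 0.6339

phase 1: p=-0.0627, T=0.535, ωT=1.548504, cosh=2.458496, sinh=2.245931; start (x,ẋ)=(-0.045500, 0.032300) → end (x,ẋ)=(0.004650, 0.191220)
phase 2: p=-0.0133, T=0.563, ωT=1.629547, cosh=2.648791, sinh=2.452773; start (x,ẋ)=(0.004650, 0.191220) → end (x,ẋ)=(0.196288, 0.633932)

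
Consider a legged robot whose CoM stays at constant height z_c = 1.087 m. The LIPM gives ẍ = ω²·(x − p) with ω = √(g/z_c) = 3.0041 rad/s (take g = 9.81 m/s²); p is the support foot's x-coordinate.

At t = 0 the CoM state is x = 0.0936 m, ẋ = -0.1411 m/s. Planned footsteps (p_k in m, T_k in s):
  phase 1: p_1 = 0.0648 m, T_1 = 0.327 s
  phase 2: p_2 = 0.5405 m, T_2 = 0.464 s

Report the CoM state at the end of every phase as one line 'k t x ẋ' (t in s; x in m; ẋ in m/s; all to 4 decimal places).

phase 1: p=0.0648, T=0.327, ωT=0.982341, cosh=1.522567, sinh=1.148133; start (x,ẋ)=(0.093600, -0.141100) → end (x,ẋ)=(0.054723, -0.115500)
phase 2: p=0.5405, T=0.464, ωT=1.393902, cosh=2.139327, sinh=1.891222; start (x,ẋ)=(0.054723, -0.115500) → end (x,ẋ)=(-0.571448, -3.006994)

1 0.3270 0.0547 -0.1155
2 0.7910 -0.5714 -3.0070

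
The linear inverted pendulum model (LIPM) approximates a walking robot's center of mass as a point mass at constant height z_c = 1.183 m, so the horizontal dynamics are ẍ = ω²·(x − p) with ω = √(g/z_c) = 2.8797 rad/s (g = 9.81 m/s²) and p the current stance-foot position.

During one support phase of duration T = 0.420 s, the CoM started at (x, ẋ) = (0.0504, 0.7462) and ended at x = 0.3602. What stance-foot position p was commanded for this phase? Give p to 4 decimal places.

p = 0.1544

ωT = 2.8797·0.420 = 1.209474; cosh(ωT) = 1.825038, sinh(ωT) = 1.526684
x(T) = p + (x₀−p)·cosh(ωT) + (ẋ₀/ω)·sinh(ωT) ⇒ p·(1 − cosh) = x(T) − x₀·cosh − (ẋ₀/ω)·sinh
numerator   = 0.3602 − (0.0504)·1.825038 − (0.7462/2.8797)·1.526684 = -0.127383
denominator = 1 − 1.825038 = -0.825038
p = -0.127383 / -0.825038 = 0.1544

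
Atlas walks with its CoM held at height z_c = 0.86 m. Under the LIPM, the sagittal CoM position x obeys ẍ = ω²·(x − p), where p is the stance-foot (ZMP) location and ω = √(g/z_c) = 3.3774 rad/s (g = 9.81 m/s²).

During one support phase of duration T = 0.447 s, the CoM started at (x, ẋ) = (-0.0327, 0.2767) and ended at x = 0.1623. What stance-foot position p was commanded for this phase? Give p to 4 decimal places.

ωT = 3.3774·0.447 = 1.509698; cosh(ωT) = 2.373170, sinh(ωT) = 2.152193
x(T) = p + (x₀−p)·cosh(ωT) + (ẋ₀/ω)·sinh(ωT) ⇒ p·(1 − cosh) = x(T) − x₀·cosh − (ẋ₀/ω)·sinh
numerator   = 0.1623 − (-0.0327)·2.373170 − (0.2767/3.3774)·2.152193 = 0.063580
denominator = 1 − 2.373170 = -1.373170
p = 0.063580 / -1.373170 = -0.0463

p = -0.0463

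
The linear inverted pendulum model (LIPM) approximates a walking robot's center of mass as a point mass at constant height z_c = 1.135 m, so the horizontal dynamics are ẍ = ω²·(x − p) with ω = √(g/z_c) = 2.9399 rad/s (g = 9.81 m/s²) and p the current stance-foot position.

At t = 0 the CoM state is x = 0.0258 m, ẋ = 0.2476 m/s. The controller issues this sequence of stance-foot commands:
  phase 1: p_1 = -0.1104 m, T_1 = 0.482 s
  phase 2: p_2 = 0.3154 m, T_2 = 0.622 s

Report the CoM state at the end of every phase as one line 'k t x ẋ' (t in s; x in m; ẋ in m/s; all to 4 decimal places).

1 0.4820 0.3505 1.3180
2 1.1040 1.7869 4.5211

phase 1: p=-0.1104, T=0.482, ωT=1.417032, cosh=2.183646, sinh=1.941213; start (x,ẋ)=(0.025800, 0.247600) → end (x,ẋ)=(0.350503, 1.317960)
phase 2: p=0.3154, T=0.622, ωT=1.828618, cosh=3.192956, sinh=3.032320; start (x,ẋ)=(0.350503, 1.317960) → end (x,ẋ)=(1.786873, 4.521119)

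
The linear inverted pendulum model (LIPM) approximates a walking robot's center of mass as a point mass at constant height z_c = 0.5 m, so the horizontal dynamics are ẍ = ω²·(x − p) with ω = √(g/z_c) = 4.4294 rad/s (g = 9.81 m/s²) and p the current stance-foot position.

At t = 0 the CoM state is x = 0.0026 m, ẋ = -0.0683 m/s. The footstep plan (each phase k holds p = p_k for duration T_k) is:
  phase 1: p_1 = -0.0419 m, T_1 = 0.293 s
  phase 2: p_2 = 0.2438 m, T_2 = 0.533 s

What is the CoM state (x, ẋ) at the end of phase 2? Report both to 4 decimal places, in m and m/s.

x = -0.7188, ẋ = -4.1513

phase 1: p=-0.0419, T=0.293, ωT=1.297814, cosh=1.967207, sinh=1.694078; start (x,ẋ)=(0.002600, -0.068300) → end (x,ẋ)=(0.019519, 0.199557)
phase 2: p=0.2438, T=0.533, ωT=2.360870, cosh=5.347255, sinh=5.252917; start (x,ẋ)=(0.019519, 0.199557) → end (x,ẋ)=(-0.718832, -4.151337)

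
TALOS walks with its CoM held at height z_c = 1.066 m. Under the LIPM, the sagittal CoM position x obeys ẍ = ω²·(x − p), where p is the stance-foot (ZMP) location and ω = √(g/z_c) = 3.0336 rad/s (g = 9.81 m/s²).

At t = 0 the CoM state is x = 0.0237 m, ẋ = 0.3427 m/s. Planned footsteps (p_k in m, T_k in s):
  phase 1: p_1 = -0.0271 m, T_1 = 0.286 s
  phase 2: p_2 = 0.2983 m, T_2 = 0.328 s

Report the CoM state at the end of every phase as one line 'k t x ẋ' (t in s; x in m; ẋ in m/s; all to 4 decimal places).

1 0.2860 0.1548 0.6311
2 0.6140 0.3206 0.4620

phase 1: p=-0.0271, T=0.286, ωT=0.867610, cosh=1.400583, sinh=0.980629; start (x,ẋ)=(0.023700, 0.342700) → end (x,ẋ)=(0.154829, 0.631101)
phase 2: p=0.2983, T=0.328, ωT=0.995021, cosh=1.537248, sinh=1.167532; start (x,ẋ)=(0.154829, 0.631101) → end (x,ẋ)=(0.320640, 0.462012)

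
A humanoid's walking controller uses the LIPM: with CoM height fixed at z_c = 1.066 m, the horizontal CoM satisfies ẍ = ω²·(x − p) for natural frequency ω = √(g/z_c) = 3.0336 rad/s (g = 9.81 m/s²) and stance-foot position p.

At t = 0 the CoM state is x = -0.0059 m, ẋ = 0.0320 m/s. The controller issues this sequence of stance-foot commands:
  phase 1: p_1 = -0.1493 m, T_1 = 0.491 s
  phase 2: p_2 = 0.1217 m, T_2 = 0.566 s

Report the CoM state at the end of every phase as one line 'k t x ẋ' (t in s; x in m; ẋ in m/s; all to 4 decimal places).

1 0.4910 0.2070 0.9901
2 1.0570 1.2463 3.5430

phase 1: p=-0.1493, T=0.491, ωT=1.489498, cosh=2.330176, sinh=2.104690; start (x,ẋ)=(-0.005900, 0.032000) → end (x,ẋ)=(0.207049, 0.990144)
phase 2: p=0.1217, T=0.566, ωT=1.717018, cosh=2.873749, sinh=2.694148; start (x,ẋ)=(0.207049, 0.990144) → end (x,ẋ)=(1.246321, 3.542979)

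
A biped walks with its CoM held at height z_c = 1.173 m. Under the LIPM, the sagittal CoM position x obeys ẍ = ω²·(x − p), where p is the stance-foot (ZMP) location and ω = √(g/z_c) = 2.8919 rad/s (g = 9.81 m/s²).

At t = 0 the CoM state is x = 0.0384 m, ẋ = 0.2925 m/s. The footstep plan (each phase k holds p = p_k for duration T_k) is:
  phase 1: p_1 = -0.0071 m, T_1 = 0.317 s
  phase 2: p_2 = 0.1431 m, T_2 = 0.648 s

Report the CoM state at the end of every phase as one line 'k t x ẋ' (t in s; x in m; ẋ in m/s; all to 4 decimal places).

1 0.3170 0.1652 0.5625
2 0.9650 0.8352 2.0782

phase 1: p=-0.0071, T=0.317, ωT=0.916732, cosh=1.450464, sinh=1.050640; start (x,ẋ)=(0.038400, 0.292500) → end (x,ẋ)=(0.165163, 0.562505)
phase 2: p=0.1431, T=0.648, ωT=1.873951, cosh=3.333750, sinh=3.180234; start (x,ẋ)=(0.165163, 0.562505) → end (x,ẋ)=(0.835241, 2.078161)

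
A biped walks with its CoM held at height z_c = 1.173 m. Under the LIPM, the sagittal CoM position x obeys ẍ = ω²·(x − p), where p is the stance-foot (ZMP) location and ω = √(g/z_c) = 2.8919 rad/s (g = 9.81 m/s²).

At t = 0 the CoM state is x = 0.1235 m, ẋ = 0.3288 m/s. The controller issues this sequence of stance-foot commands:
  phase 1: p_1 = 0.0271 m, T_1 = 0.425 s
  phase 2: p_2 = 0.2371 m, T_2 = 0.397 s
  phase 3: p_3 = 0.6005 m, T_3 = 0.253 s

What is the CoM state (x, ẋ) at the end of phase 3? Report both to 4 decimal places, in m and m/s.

phase 1: p=0.0271, T=0.425, ωT=1.229058, cosh=1.855287, sinh=1.562719; start (x,ẋ)=(0.123500, 0.328800) → end (x,ẋ)=(0.383626, 1.045672)
phase 2: p=0.2371, T=0.397, ωT=1.148084, cosh=1.734696, sinh=1.417452; start (x,ẋ)=(0.383626, 1.045672) → end (x,ẋ)=(1.003810, 2.414552)
phase 3: p=0.6005, T=0.253, ωT=0.731651, cosh=1.279811, sinh=0.798697; start (x,ẋ)=(1.003810, 2.414552) → end (x,ẋ)=(1.783522, 4.021718)

x = 1.7835, ẋ = 4.0217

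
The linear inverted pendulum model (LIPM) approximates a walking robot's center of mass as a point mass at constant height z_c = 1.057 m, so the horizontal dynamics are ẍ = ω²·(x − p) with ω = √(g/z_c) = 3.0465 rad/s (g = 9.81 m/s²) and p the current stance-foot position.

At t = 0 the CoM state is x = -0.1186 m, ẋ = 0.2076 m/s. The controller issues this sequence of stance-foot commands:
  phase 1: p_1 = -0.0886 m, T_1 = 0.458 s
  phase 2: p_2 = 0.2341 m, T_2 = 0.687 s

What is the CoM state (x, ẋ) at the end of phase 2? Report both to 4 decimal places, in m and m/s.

phase 1: p=-0.0886, T=0.458, ωT=1.395297, cosh=2.141966, sinh=1.894207; start (x,ẋ)=(-0.118600, 0.207600) → end (x,ẋ)=(-0.023781, 0.271551)
phase 2: p=0.2341, T=0.687, ωT=2.092946, cosh=4.116044, sinh=3.992721; start (x,ẋ)=(-0.023781, 0.271551) → end (x,ẋ)=(-0.471455, -2.019097)

x = -0.4715, ẋ = -2.0191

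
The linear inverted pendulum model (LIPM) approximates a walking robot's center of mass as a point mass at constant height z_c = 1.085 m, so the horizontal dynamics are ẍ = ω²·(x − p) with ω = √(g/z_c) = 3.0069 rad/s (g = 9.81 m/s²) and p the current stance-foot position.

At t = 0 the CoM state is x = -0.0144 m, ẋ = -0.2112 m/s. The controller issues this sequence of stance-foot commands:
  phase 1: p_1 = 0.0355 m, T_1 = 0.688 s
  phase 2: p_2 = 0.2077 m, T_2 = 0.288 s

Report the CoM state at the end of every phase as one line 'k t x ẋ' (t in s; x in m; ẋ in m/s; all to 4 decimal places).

phase 1: p=0.0355, T=0.688, ωT=2.068747, cosh=4.020623, sinh=3.894279; start (x,ẋ)=(-0.014400, -0.211200) → end (x,ẋ)=(-0.438657, -1.433470)
phase 2: p=0.2077, T=0.288, ωT=0.865987, cosh=1.398994, sinh=0.978358; start (x,ẋ)=(-0.438657, -1.433470) → end (x,ẋ)=(-1.162959, -3.906885)

1 0.6880 -0.4387 -1.4335
2 0.9760 -1.1630 -3.9069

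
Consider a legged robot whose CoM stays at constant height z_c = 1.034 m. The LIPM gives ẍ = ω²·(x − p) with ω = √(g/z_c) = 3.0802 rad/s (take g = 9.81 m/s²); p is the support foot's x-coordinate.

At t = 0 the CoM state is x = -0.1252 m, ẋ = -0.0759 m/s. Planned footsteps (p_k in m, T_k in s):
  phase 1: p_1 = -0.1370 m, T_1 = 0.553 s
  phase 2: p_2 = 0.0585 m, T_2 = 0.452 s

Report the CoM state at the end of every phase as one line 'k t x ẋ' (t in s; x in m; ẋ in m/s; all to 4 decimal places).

1 0.5530 -0.1689 -0.1188
2 1.0050 -0.5002 -1.5763

phase 1: p=-0.1370, T=0.553, ωT=1.703351, cosh=2.837196, sinh=2.655123; start (x,ẋ)=(-0.125200, -0.075900) → end (x,ẋ)=(-0.168947, -0.118839)
phase 2: p=0.0585, T=0.452, ωT=1.392250, cosh=2.136205, sinh=1.887690; start (x,ẋ)=(-0.168947, -0.118839) → end (x,ẋ)=(-0.500203, -1.576345)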